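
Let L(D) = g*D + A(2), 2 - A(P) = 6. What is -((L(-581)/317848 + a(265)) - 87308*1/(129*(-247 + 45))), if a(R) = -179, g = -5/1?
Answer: 727369111247/4141241592 ≈ 175.64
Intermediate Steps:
g = -5 (g = -5*1 = -5)
A(P) = -4 (A(P) = 2 - 1*6 = 2 - 6 = -4)
L(D) = -4 - 5*D (L(D) = -5*D - 4 = -4 - 5*D)
-((L(-581)/317848 + a(265)) - 87308*1/(129*(-247 + 45))) = -(((-4 - 5*(-581))/317848 - 179) - 87308*1/(129*(-247 + 45))) = -(((-4 + 2905)*(1/317848) - 179) - 87308/(129*(-202))) = -((2901*(1/317848) - 179) - 87308/(-26058)) = -((2901/317848 - 179) - 87308*(-1/26058)) = -(-56891891/317848 + 43654/13029) = -1*(-727369111247/4141241592) = 727369111247/4141241592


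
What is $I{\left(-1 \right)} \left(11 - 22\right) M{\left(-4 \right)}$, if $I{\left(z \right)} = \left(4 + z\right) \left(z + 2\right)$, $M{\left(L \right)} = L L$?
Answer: $-528$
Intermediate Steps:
$M{\left(L \right)} = L^{2}$
$I{\left(z \right)} = \left(2 + z\right) \left(4 + z\right)$ ($I{\left(z \right)} = \left(4 + z\right) \left(2 + z\right) = \left(2 + z\right) \left(4 + z\right)$)
$I{\left(-1 \right)} \left(11 - 22\right) M{\left(-4 \right)} = \left(8 + \left(-1\right)^{2} + 6 \left(-1\right)\right) \left(11 - 22\right) \left(-4\right)^{2} = \left(8 + 1 - 6\right) \left(-11\right) 16 = 3 \left(-11\right) 16 = \left(-33\right) 16 = -528$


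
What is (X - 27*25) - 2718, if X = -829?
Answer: -4222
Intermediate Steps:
(X - 27*25) - 2718 = (-829 - 27*25) - 2718 = (-829 - 675) - 2718 = -1504 - 2718 = -4222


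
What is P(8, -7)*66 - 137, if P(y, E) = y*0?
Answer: -137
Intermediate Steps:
P(y, E) = 0
P(8, -7)*66 - 137 = 0*66 - 137 = 0 - 137 = -137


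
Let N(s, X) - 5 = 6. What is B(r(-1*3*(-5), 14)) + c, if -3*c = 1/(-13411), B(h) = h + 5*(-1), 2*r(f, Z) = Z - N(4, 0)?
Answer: -281629/80466 ≈ -3.5000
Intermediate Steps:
N(s, X) = 11 (N(s, X) = 5 + 6 = 11)
r(f, Z) = -11/2 + Z/2 (r(f, Z) = (Z - 1*11)/2 = (Z - 11)/2 = (-11 + Z)/2 = -11/2 + Z/2)
B(h) = -5 + h (B(h) = h - 5 = -5 + h)
c = 1/40233 (c = -⅓/(-13411) = -⅓*(-1/13411) = 1/40233 ≈ 2.4855e-5)
B(r(-1*3*(-5), 14)) + c = (-5 + (-11/2 + (½)*14)) + 1/40233 = (-5 + (-11/2 + 7)) + 1/40233 = (-5 + 3/2) + 1/40233 = -7/2 + 1/40233 = -281629/80466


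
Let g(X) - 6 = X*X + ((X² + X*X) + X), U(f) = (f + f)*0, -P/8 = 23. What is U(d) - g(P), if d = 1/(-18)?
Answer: -101390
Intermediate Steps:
P = -184 (P = -8*23 = -184)
d = -1/18 ≈ -0.055556
U(f) = 0 (U(f) = (2*f)*0 = 0)
g(X) = 6 + X + 3*X² (g(X) = 6 + (X*X + ((X² + X*X) + X)) = 6 + (X² + ((X² + X²) + X)) = 6 + (X² + (2*X² + X)) = 6 + (X² + (X + 2*X²)) = 6 + (X + 3*X²) = 6 + X + 3*X²)
U(d) - g(P) = 0 - (6 - 184 + 3*(-184)²) = 0 - (6 - 184 + 3*33856) = 0 - (6 - 184 + 101568) = 0 - 1*101390 = 0 - 101390 = -101390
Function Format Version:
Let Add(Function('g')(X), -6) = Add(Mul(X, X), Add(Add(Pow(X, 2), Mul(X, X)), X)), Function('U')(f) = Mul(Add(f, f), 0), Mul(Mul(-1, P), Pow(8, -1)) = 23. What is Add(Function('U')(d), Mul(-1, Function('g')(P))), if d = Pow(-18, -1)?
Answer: -101390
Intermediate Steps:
P = -184 (P = Mul(-8, 23) = -184)
d = Rational(-1, 18) ≈ -0.055556
Function('U')(f) = 0 (Function('U')(f) = Mul(Mul(2, f), 0) = 0)
Function('g')(X) = Add(6, X, Mul(3, Pow(X, 2))) (Function('g')(X) = Add(6, Add(Mul(X, X), Add(Add(Pow(X, 2), Mul(X, X)), X))) = Add(6, Add(Pow(X, 2), Add(Add(Pow(X, 2), Pow(X, 2)), X))) = Add(6, Add(Pow(X, 2), Add(Mul(2, Pow(X, 2)), X))) = Add(6, Add(Pow(X, 2), Add(X, Mul(2, Pow(X, 2))))) = Add(6, Add(X, Mul(3, Pow(X, 2)))) = Add(6, X, Mul(3, Pow(X, 2))))
Add(Function('U')(d), Mul(-1, Function('g')(P))) = Add(0, Mul(-1, Add(6, -184, Mul(3, Pow(-184, 2))))) = Add(0, Mul(-1, Add(6, -184, Mul(3, 33856)))) = Add(0, Mul(-1, Add(6, -184, 101568))) = Add(0, Mul(-1, 101390)) = Add(0, -101390) = -101390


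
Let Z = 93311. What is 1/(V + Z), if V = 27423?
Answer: 1/120734 ≈ 8.2827e-6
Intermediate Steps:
1/(V + Z) = 1/(27423 + 93311) = 1/120734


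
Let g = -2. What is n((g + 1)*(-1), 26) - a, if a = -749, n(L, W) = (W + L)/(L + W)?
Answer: 750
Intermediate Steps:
n(L, W) = 1 (n(L, W) = (L + W)/(L + W) = 1)
n((g + 1)*(-1), 26) - a = 1 - 1*(-749) = 1 + 749 = 750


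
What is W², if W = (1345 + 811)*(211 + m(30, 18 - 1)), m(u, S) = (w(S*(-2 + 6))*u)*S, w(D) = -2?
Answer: 3042247593616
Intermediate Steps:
m(u, S) = -2*S*u (m(u, S) = (-2*u)*S = -2*S*u)
W = -1744204 (W = (1345 + 811)*(211 - 2*(18 - 1)*30) = 2156*(211 - 2*17*30) = 2156*(211 - 1020) = 2156*(-809) = -1744204)
W² = (-1744204)² = 3042247593616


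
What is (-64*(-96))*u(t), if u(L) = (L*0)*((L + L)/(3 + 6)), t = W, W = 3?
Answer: 0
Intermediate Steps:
t = 3
u(L) = 0 (u(L) = 0*((2*L)/9) = 0*((2*L)*(⅑)) = 0*(2*L/9) = 0)
(-64*(-96))*u(t) = -64*(-96)*0 = 6144*0 = 0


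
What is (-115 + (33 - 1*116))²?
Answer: 39204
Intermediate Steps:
(-115 + (33 - 1*116))² = (-115 + (33 - 116))² = (-115 - 83)² = (-198)² = 39204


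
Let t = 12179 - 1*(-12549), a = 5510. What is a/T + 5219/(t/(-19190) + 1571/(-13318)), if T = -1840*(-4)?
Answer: -490751309911793/132286797792 ≈ -3709.8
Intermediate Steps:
t = 24728 (t = 12179 + 12549 = 24728)
T = 7360
a/T + 5219/(t/(-19190) + 1571/(-13318)) = 5510/7360 + 5219/(24728/(-19190) + 1571/(-13318)) = 5510*(1/7360) + 5219/(24728*(-1/19190) + 1571*(-1/13318)) = 551/736 + 5219/(-12364/9595 - 1571/13318) = 551/736 + 5219/(-179737497/127786210) = 551/736 + 5219*(-127786210/179737497) = 551/736 - 666916229990/179737497 = -490751309911793/132286797792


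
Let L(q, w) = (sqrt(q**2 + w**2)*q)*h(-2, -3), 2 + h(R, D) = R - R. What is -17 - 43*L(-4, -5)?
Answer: -17 - 344*sqrt(41) ≈ -2219.7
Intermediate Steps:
h(R, D) = -2 (h(R, D) = -2 + (R - R) = -2 + 0 = -2)
L(q, w) = -2*q*sqrt(q**2 + w**2) (L(q, w) = (sqrt(q**2 + w**2)*q)*(-2) = (q*sqrt(q**2 + w**2))*(-2) = -2*q*sqrt(q**2 + w**2))
-17 - 43*L(-4, -5) = -17 - (-86)*(-4)*sqrt((-4)**2 + (-5)**2) = -17 - (-86)*(-4)*sqrt(16 + 25) = -17 - (-86)*(-4)*sqrt(41) = -17 - 344*sqrt(41)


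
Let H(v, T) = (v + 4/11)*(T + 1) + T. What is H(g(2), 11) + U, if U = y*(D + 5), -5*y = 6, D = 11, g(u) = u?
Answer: 1109/55 ≈ 20.164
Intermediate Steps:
H(v, T) = T + (1 + T)*(4/11 + v) (H(v, T) = (v + 4*(1/11))*(1 + T) + T = (v + 4/11)*(1 + T) + T = (4/11 + v)*(1 + T) + T = (1 + T)*(4/11 + v) + T = T + (1 + T)*(4/11 + v))
y = -6/5 (y = -⅕*6 = -6/5 ≈ -1.2000)
U = -96/5 (U = -6*(11 + 5)/5 = -6/5*16 = -96/5 ≈ -19.200)
H(g(2), 11) + U = (4/11 + 2 + (15/11)*11 + 11*2) - 96/5 = (4/11 + 2 + 15 + 22) - 96/5 = 433/11 - 96/5 = 1109/55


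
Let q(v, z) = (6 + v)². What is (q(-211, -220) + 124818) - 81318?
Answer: 85525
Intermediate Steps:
(q(-211, -220) + 124818) - 81318 = ((6 - 211)² + 124818) - 81318 = ((-205)² + 124818) - 81318 = (42025 + 124818) - 81318 = 166843 - 81318 = 85525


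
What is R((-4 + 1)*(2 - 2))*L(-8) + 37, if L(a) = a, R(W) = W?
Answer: 37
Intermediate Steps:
R((-4 + 1)*(2 - 2))*L(-8) + 37 = ((-4 + 1)*(2 - 2))*(-8) + 37 = -3*0*(-8) + 37 = 0*(-8) + 37 = 0 + 37 = 37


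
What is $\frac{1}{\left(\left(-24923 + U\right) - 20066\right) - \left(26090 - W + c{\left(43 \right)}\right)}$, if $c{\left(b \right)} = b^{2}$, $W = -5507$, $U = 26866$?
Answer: $- \frac{1}{51569} \approx -1.9392 \cdot 10^{-5}$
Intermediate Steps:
$\frac{1}{\left(\left(-24923 + U\right) - 20066\right) - \left(26090 - W + c{\left(43 \right)}\right)} = \frac{1}{\left(\left(-24923 + 26866\right) - 20066\right) - 33446} = \frac{1}{\left(1943 - 20066\right) - 33446} = \frac{1}{-18123 - 33446} = \frac{1}{-51569} = - \frac{1}{51569}$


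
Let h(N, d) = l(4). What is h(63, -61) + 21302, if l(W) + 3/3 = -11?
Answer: 21290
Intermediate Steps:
l(W) = -12 (l(W) = -1 - 11 = -12)
h(N, d) = -12
h(63, -61) + 21302 = -12 + 21302 = 21290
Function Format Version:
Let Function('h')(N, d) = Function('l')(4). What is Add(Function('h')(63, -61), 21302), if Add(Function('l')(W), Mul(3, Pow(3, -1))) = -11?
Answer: 21290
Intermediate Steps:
Function('l')(W) = -12 (Function('l')(W) = Add(-1, -11) = -12)
Function('h')(N, d) = -12
Add(Function('h')(63, -61), 21302) = Add(-12, 21302) = 21290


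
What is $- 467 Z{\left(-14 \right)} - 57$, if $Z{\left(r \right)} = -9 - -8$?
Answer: $410$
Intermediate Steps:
$Z{\left(r \right)} = -1$ ($Z{\left(r \right)} = -9 + 8 = -1$)
$- 467 Z{\left(-14 \right)} - 57 = \left(-467\right) \left(-1\right) - 57 = 467 - 57 = 410$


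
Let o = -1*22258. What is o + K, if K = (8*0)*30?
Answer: -22258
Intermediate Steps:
o = -22258
K = 0 (K = 0*30 = 0)
o + K = -22258 + 0 = -22258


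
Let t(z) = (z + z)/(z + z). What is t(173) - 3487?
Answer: -3486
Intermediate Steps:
t(z) = 1 (t(z) = (2*z)/((2*z)) = (2*z)*(1/(2*z)) = 1)
t(173) - 3487 = 1 - 3487 = -3486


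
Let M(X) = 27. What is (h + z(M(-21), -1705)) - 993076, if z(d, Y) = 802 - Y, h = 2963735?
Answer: 1973166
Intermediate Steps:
(h + z(M(-21), -1705)) - 993076 = (2963735 + (802 - 1*(-1705))) - 993076 = (2963735 + (802 + 1705)) - 993076 = (2963735 + 2507) - 993076 = 2966242 - 993076 = 1973166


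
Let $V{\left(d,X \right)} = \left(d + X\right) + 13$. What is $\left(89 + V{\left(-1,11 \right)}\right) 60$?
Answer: $6720$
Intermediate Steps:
$V{\left(d,X \right)} = 13 + X + d$ ($V{\left(d,X \right)} = \left(X + d\right) + 13 = 13 + X + d$)
$\left(89 + V{\left(-1,11 \right)}\right) 60 = \left(89 + \left(13 + 11 - 1\right)\right) 60 = \left(89 + 23\right) 60 = 112 \cdot 60 = 6720$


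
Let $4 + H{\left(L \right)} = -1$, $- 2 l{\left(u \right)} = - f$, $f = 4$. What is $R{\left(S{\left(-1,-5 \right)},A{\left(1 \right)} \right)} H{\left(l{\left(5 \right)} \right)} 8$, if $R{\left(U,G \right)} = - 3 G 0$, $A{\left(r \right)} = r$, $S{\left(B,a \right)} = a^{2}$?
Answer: $0$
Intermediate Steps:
$R{\left(U,G \right)} = 0$
$l{\left(u \right)} = 2$ ($l{\left(u \right)} = - \frac{\left(-1\right) 4}{2} = \left(- \frac{1}{2}\right) \left(-4\right) = 2$)
$H{\left(L \right)} = -5$ ($H{\left(L \right)} = -4 - 1 = -5$)
$R{\left(S{\left(-1,-5 \right)},A{\left(1 \right)} \right)} H{\left(l{\left(5 \right)} \right)} 8 = 0 \left(-5\right) 8 = 0 \cdot 8 = 0$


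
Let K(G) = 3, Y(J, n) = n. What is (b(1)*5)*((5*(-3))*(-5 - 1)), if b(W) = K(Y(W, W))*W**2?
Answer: 1350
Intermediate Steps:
b(W) = 3*W**2
(b(1)*5)*((5*(-3))*(-5 - 1)) = ((3*1**2)*5)*((5*(-3))*(-5 - 1)) = ((3*1)*5)*(-15*(-6)) = (3*5)*90 = 15*90 = 1350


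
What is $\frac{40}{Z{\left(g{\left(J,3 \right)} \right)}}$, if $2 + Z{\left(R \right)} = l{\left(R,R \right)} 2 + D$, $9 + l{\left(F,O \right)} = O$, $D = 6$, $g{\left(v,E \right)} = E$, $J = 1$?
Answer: $-5$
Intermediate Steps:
$l{\left(F,O \right)} = -9 + O$
$Z{\left(R \right)} = -14 + 2 R$ ($Z{\left(R \right)} = -2 + \left(\left(-9 + R\right) 2 + 6\right) = -2 + \left(\left(-18 + 2 R\right) + 6\right) = -2 + \left(-12 + 2 R\right) = -14 + 2 R$)
$\frac{40}{Z{\left(g{\left(J,3 \right)} \right)}} = \frac{40}{-14 + 2 \cdot 3} = \frac{40}{-14 + 6} = \frac{40}{-8} = 40 \left(- \frac{1}{8}\right) = -5$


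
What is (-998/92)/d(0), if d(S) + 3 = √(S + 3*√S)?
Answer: 499/138 ≈ 3.6159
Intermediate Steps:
d(S) = -3 + √(S + 3*√S)
(-998/92)/d(0) = (-998/92)/(-3 + √(0 + 3*√0)) = (-998*1/92)/(-3 + √(0 + 3*0)) = -499/(46*(-3 + √(0 + 0))) = -499/(46*(-3 + √0)) = -499/(46*(-3 + 0)) = -499/46/(-3) = -499/46*(-⅓) = 499/138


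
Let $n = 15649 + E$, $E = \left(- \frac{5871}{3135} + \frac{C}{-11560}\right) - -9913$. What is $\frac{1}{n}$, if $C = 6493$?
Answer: $\frac{127160}{3250154361} \approx 3.9124 \cdot 10^{-5}$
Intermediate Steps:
$E = \frac{1260227521}{127160}$ ($E = \left(- \frac{5871}{3135} + \frac{6493}{-11560}\right) - -9913 = \left(\left(-5871\right) \frac{1}{3135} + 6493 \left(- \frac{1}{11560}\right)\right) + 9913 = \left(- \frac{103}{55} - \frac{6493}{11560}\right) + 9913 = - \frac{309559}{127160} + 9913 = \frac{1260227521}{127160} \approx 9910.6$)
$n = \frac{3250154361}{127160}$ ($n = 15649 + \frac{1260227521}{127160} = \frac{3250154361}{127160} \approx 25560.0$)
$\frac{1}{n} = \frac{1}{\frac{3250154361}{127160}} = \frac{127160}{3250154361}$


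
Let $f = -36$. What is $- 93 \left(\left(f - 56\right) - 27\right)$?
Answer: $11067$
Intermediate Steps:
$- 93 \left(\left(f - 56\right) - 27\right) = - 93 \left(\left(-36 - 56\right) - 27\right) = - 93 \left(-92 - 27\right) = \left(-93\right) \left(-119\right) = 11067$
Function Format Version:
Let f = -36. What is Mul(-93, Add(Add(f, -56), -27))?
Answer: 11067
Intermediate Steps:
Mul(-93, Add(Add(f, -56), -27)) = Mul(-93, Add(Add(-36, -56), -27)) = Mul(-93, Add(-92, -27)) = Mul(-93, -119) = 11067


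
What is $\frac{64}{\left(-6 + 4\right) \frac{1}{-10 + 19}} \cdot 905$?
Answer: $-260640$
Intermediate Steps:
$\frac{64}{\left(-6 + 4\right) \frac{1}{-10 + 19}} \cdot 905 = \frac{64}{\left(-2\right) \frac{1}{9}} \cdot 905 = \frac{64}{- \frac{2}{9}} \cdot 905 = 64 \left(- \frac{9}{2}\right) 905 = \left(-288\right) 905 = -260640$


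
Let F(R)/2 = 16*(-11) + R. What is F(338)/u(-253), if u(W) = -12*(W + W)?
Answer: 27/506 ≈ 0.053360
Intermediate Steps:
F(R) = -352 + 2*R (F(R) = 2*(16*(-11) + R) = 2*(-176 + R) = -352 + 2*R)
u(W) = -24*W
F(338)/u(-253) = (-352 + 2*338)/((-24*(-253))) = (-352 + 676)/6072 = 324*(1/6072) = 27/506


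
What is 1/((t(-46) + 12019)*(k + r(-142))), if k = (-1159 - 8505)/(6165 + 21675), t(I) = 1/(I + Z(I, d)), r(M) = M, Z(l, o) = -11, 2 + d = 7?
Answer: -1305/2232682238 ≈ -5.8450e-7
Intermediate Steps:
d = 5 (d = -2 + 7 = 5)
t(I) = 1/(-11 + I) (t(I) = 1/(I - 11) = 1/(-11 + I))
k = -151/435 (k = -9664/27840 = -9664*1/27840 = -151/435 ≈ -0.34713)
1/((t(-46) + 12019)*(k + r(-142))) = 1/((1/(-11 - 46) + 12019)*(-151/435 - 142)) = 1/((1/(-57) + 12019)*(-61921/435)) = 1/((-1/57 + 12019)*(-61921/435)) = 1/((685082/57)*(-61921/435)) = 1/(-2232682238/1305) = -1305/2232682238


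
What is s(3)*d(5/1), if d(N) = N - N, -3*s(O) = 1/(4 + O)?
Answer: 0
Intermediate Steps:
s(O) = -1/(3*(4 + O))
d(N) = 0
s(3)*d(5/1) = -1/(12 + 3*3)*0 = -1/(12 + 9)*0 = -1/21*0 = 0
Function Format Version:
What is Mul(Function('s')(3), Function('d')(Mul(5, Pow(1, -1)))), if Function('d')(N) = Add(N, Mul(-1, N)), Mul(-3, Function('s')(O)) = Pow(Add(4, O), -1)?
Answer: 0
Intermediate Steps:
Function('s')(O) = Mul(Rational(-1, 3), Pow(Add(4, O), -1))
Function('d')(N) = 0
Mul(Function('s')(3), Function('d')(Mul(5, Pow(1, -1)))) = Mul(Mul(-1, Pow(Add(12, Mul(3, 3)), -1)), 0) = Mul(Mul(-1, Pow(Add(12, 9), -1)), 0) = Mul(Mul(-1, Pow(21, -1)), 0) = Mul(Mul(-1, Rational(1, 21)), 0) = Mul(Rational(-1, 21), 0) = 0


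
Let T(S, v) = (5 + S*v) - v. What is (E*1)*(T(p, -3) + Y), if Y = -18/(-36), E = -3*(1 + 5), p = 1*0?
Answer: -153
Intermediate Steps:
p = 0
E = -18 (E = -3*6 = -18)
Y = 1/2 (Y = -18*(-1/36) = 1/2 ≈ 0.50000)
T(S, v) = 5 - v + S*v
(E*1)*(T(p, -3) + Y) = (-18*1)*((5 - 1*(-3) + 0*(-3)) + 1/2) = -18*((5 + 3 + 0) + 1/2) = -18*(8 + 1/2) = -18*17/2 = -153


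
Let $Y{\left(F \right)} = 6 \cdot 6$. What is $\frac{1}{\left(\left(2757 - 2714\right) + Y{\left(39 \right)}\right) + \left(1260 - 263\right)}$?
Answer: $\frac{1}{1076} \approx 0.00092937$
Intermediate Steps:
$Y{\left(F \right)} = 36$
$\frac{1}{\left(\left(2757 - 2714\right) + Y{\left(39 \right)}\right) + \left(1260 - 263\right)} = \frac{1}{\left(\left(2757 - 2714\right) + 36\right) + \left(1260 - 263\right)} = \frac{1}{\left(43 + 36\right) + 997} = \frac{1}{79 + 997} = \frac{1}{1076}$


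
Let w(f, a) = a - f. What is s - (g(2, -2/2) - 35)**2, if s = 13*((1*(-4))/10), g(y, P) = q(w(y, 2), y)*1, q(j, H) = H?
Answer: -5471/5 ≈ -1094.2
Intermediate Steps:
g(y, P) = y (g(y, P) = y*1 = y)
s = -26/5 (s = 13*(-4*1/10) = 13*(-2/5) = -26/5 ≈ -5.2000)
s - (g(2, -2/2) - 35)**2 = -26/5 - (2 - 35)**2 = -26/5 - 1*(-33)**2 = -26/5 - 1*1089 = -26/5 - 1089 = -5471/5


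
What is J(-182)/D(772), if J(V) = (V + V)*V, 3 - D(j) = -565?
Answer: 8281/71 ≈ 116.63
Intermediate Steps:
D(j) = 568 (D(j) = 3 - 1*(-565) = 3 + 565 = 568)
J(V) = 2*V² (J(V) = (2*V)*V = 2*V²)
J(-182)/D(772) = (2*(-182)²)/568 = (2*33124)*(1/568) = 66248*(1/568) = 8281/71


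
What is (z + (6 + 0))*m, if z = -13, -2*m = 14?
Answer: 49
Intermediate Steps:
m = -7 (m = -1/2*14 = -7)
(z + (6 + 0))*m = (-13 + (6 + 0))*(-7) = (-13 + 6)*(-7) = -7*(-7) = 49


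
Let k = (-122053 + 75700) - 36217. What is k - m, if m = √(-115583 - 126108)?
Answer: -82570 - I*√241691 ≈ -82570.0 - 491.62*I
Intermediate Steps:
k = -82570 (k = -46353 - 36217 = -82570)
m = I*√241691 (m = √(-241691) = I*√241691 ≈ 491.62*I)
k - m = -82570 - I*√241691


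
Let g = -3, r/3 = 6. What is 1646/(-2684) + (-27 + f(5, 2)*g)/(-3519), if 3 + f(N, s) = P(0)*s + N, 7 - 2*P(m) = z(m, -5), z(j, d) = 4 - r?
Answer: -922435/1574166 ≈ -0.58598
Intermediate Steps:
r = 18 (r = 3*6 = 18)
z(j, d) = -14 (z(j, d) = 4 - 1*18 = 4 - 18 = -14)
P(m) = 21/2 (P(m) = 7/2 - ½*(-14) = 7/2 + 7 = 21/2)
f(N, s) = -3 + N + 21*s/2 (f(N, s) = -3 + (21*s/2 + N) = -3 + (N + 21*s/2) = -3 + N + 21*s/2)
1646/(-2684) + (-27 + f(5, 2)*g)/(-3519) = 1646/(-2684) + (-27 + (-3 + 5 + (21/2)*2)*(-3))/(-3519) = 1646*(-1/2684) + (-27 + (-3 + 5 + 21)*(-3))*(-1/3519) = -823/1342 + (-27 + 23*(-3))*(-1/3519) = -823/1342 + (-27 - 69)*(-1/3519) = -823/1342 - 96*(-1/3519) = -823/1342 + 32/1173 = -922435/1574166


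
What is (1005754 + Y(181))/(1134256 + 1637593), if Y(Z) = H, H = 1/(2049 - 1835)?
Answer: 215231357/593175686 ≈ 0.36285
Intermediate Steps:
H = 1/214 ≈ 0.0046729
Y(Z) = 1/214
(1005754 + Y(181))/(1134256 + 1637593) = (1005754 + 1/214)/(1134256 + 1637593) = (215231357/214)/2771849 = (215231357/214)*(1/2771849) = 215231357/593175686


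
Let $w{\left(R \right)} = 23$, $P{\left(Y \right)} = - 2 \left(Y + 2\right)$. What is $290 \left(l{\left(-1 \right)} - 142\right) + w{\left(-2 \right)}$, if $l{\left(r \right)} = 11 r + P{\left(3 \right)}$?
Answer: $-47247$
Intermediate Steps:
$P{\left(Y \right)} = -4 - 2 Y$ ($P{\left(Y \right)} = - 2 \left(2 + Y\right) = -4 - 2 Y$)
$l{\left(r \right)} = -10 + 11 r$ ($l{\left(r \right)} = 11 r - 10 = -10 + 11 r$)
$290 \left(l{\left(-1 \right)} - 142\right) + w{\left(-2 \right)} = 290 \left(\left(-10 + 11 \left(-1\right)\right) - 142\right) + 23 = 290 \left(\left(-10 - 11\right) - 142\right) + 23 = 290 \left(-21 - 142\right) + 23 = 290 \left(-163\right) + 23 = -47270 + 23 = -47247$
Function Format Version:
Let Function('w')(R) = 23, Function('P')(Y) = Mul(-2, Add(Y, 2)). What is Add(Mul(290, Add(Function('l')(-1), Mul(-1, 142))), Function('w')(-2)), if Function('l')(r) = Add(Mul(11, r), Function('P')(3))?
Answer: -47247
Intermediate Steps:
Function('P')(Y) = Add(-4, Mul(-2, Y)) (Function('P')(Y) = Mul(-2, Add(2, Y)) = Add(-4, Mul(-2, Y)))
Function('l')(r) = Add(-10, Mul(11, r)) (Function('l')(r) = Add(Mul(11, r), Add(-4, Mul(-2, 3))) = Add(Mul(11, r), Add(-4, -6)) = Add(Mul(11, r), -10) = Add(-10, Mul(11, r)))
Add(Mul(290, Add(Function('l')(-1), Mul(-1, 142))), Function('w')(-2)) = Add(Mul(290, Add(Add(-10, Mul(11, -1)), Mul(-1, 142))), 23) = Add(Mul(290, Add(Add(-10, -11), -142)), 23) = Add(Mul(290, Add(-21, -142)), 23) = Add(Mul(290, -163), 23) = Add(-47270, 23) = -47247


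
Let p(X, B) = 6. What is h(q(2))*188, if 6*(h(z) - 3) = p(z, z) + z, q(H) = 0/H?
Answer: 752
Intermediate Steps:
q(H) = 0
h(z) = 4 + z/6 (h(z) = 3 + (6 + z)/6 = 3 + (1 + z/6) = 4 + z/6)
h(q(2))*188 = (4 + (1/6)*0)*188 = (4 + 0)*188 = 4*188 = 752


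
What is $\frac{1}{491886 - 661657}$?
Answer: $- \frac{1}{169771} \approx -5.8903 \cdot 10^{-6}$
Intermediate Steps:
$\frac{1}{491886 - 661657} = \frac{1}{-169771} = - \frac{1}{169771}$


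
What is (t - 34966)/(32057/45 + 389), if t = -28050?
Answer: -1417860/24781 ≈ -57.216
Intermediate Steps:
(t - 34966)/(32057/45 + 389) = (-28050 - 34966)/(32057/45 + 389) = -63016/(32057*(1/45) + 389) = -63016/(32057/45 + 389) = -63016/49562/45 = -63016*45/49562 = -1417860/24781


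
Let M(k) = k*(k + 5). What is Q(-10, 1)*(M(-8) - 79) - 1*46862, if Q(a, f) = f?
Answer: -46917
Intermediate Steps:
M(k) = k*(5 + k)
Q(-10, 1)*(M(-8) - 79) - 1*46862 = 1*(-8*(5 - 8) - 79) - 1*46862 = 1*(-8*(-3) - 79) - 46862 = 1*(24 - 79) - 46862 = 1*(-55) - 46862 = -55 - 46862 = -46917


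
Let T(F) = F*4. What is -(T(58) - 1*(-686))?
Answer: -918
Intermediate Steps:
T(F) = 4*F
-(T(58) - 1*(-686)) = -(4*58 - 1*(-686)) = -(232 + 686) = -1*918 = -918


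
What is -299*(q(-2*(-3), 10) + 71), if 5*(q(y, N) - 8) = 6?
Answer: -119899/5 ≈ -23980.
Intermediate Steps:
q(y, N) = 46/5 (q(y, N) = 8 + (1/5)*6 = 8 + 6/5 = 46/5)
-299*(q(-2*(-3), 10) + 71) = -299*(46/5 + 71) = -299*401/5 = -119899/5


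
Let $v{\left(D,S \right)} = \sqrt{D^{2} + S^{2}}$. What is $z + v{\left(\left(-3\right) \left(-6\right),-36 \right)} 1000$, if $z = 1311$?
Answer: $1311 + 18000 \sqrt{5} \approx 41560.0$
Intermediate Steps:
$z + v{\left(\left(-3\right) \left(-6\right),-36 \right)} 1000 = 1311 + \sqrt{\left(\left(-3\right) \left(-6\right)\right)^{2} + \left(-36\right)^{2}} \cdot 1000 = 1311 + \sqrt{18^{2} + 1296} \cdot 1000 = 1311 + \sqrt{324 + 1296} \cdot 1000 = 1311 + \sqrt{1620} \cdot 1000 = 1311 + 18 \sqrt{5} \cdot 1000 = 1311 + 18000 \sqrt{5}$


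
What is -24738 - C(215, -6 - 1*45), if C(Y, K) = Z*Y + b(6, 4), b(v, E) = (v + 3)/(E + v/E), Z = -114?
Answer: -2526/11 ≈ -229.64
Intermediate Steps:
b(v, E) = (3 + v)/(E + v/E)
C(Y, K) = 18/11 - 114*Y (C(Y, K) = -114*Y + 4*(3 + 6)/(6 + 4²) = -114*Y + 4*9/(6 + 16) = -114*Y + 4*9/22 = -114*Y + 4*(1/22)*9 = -114*Y + 18/11 = 18/11 - 114*Y)
-24738 - C(215, -6 - 1*45) = -24738 - (18/11 - 114*215) = -24738 - (18/11 - 24510) = -24738 - 1*(-269592/11) = -24738 + 269592/11 = -2526/11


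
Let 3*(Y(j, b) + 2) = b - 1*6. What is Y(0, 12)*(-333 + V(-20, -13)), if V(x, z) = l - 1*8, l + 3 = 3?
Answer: 0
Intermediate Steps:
l = 0 (l = -3 + 3 = 0)
V(x, z) = -8 (V(x, z) = 0 - 1*8 = 0 - 8 = -8)
Y(j, b) = -4 + b/3 (Y(j, b) = -2 + (b - 1*6)/3 = -2 + (b - 6)/3 = -2 + (-6 + b)/3 = -2 + (-2 + b/3) = -4 + b/3)
Y(0, 12)*(-333 + V(-20, -13)) = (-4 + (⅓)*12)*(-333 - 8) = (-4 + 4)*(-341) = 0*(-341) = 0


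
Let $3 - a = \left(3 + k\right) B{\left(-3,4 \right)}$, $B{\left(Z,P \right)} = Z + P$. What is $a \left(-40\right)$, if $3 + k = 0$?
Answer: $-120$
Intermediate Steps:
$k = -3$ ($k = -3 + 0 = -3$)
$B{\left(Z,P \right)} = P + Z$
$a = 3$ ($a = 3 - \left(3 - 3\right) \left(4 - 3\right) = 3 - 0 \cdot 1 = 3 - 0 = 3 + 0 = 3$)
$a \left(-40\right) = 3 \left(-40\right) = -120$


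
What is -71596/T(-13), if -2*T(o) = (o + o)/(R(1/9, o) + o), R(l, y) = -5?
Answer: 1288728/13 ≈ 99133.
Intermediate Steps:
T(o) = -o/(-5 + o) (T(o) = -(o + o)/(2*(-5 + o)) = -2*o/(2*(-5 + o)) = -o/(-5 + o))
-71596/T(-13) = -71596/((-1*(-13)/(-5 - 13))) = -71596/((-1*(-13)/(-18))) = -71596/((-1*(-13)*(-1/18))) = -71596/(-13/18) = -71596*(-18/13) = 1288728/13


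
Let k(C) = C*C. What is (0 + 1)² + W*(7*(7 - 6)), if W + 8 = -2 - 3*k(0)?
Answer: -69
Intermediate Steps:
k(C) = C²
W = -10 (W = -8 + (-2 - 3*0²) = -8 + (-2 - 3*0) = -8 + (-2 + 0) = -8 - 2 = -10)
(0 + 1)² + W*(7*(7 - 6)) = (0 + 1)² - 70*(7 - 6) = 1² - 70 = 1 - 10*7 = 1 - 70 = -69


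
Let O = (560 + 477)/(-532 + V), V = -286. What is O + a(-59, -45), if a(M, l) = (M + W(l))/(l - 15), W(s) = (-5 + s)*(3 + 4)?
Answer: 136171/24540 ≈ 5.5489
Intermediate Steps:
W(s) = -35 + 7*s (W(s) = (-5 + s)*7 = -35 + 7*s)
O = -1037/818 (O = (560 + 477)/(-532 - 286) = 1037/(-818) = 1037*(-1/818) = -1037/818 ≈ -1.2677)
a(M, l) = (-35 + M + 7*l)/(-15 + l) (a(M, l) = (M + (-35 + 7*l))/(l - 15) = (-35 + M + 7*l)/(-15 + l))
O + a(-59, -45) = -1037/818 + (-35 - 59 + 7*(-45))/(-15 - 45) = -1037/818 + (-35 - 59 - 315)/(-60) = -1037/818 - 1/60*(-409) = -1037/818 + 409/60 = 136171/24540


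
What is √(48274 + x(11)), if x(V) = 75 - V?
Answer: √48338 ≈ 219.86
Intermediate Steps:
√(48274 + x(11)) = √(48274 + (75 - 1*11)) = √(48274 + (75 - 11)) = √(48274 + 64) = √48338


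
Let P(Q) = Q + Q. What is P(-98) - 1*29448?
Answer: -29644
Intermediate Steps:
P(Q) = 2*Q
P(-98) - 1*29448 = 2*(-98) - 1*29448 = -196 - 29448 = -29644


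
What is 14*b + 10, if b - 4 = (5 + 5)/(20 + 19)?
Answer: 2714/39 ≈ 69.590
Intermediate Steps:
b = 166/39 (b = 4 + (5 + 5)/(20 + 19) = 4 + 10/39 = 166/39 ≈ 4.2564)
14*b + 10 = 14*(166/39) + 10 = 2324/39 + 10 = 2714/39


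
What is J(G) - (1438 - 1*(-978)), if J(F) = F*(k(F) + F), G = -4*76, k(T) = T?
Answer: 182416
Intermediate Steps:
G = -304
J(F) = 2*F**2 (J(F) = F*(F + F) = F*(2*F) = 2*F**2)
J(G) - (1438 - 1*(-978)) = 2*(-304)**2 - (1438 - 1*(-978)) = 2*92416 - (1438 + 978) = 184832 - 1*2416 = 184832 - 2416 = 182416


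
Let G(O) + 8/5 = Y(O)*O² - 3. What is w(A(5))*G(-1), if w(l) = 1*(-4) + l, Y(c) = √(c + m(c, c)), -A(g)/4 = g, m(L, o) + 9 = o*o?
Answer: 552/5 - 72*I ≈ 110.4 - 72.0*I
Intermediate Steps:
m(L, o) = -9 + o² (m(L, o) = -9 + o*o = -9 + o²)
A(g) = -4*g
Y(c) = √(-9 + c + c²) (Y(c) = √(c + (-9 + c²)) = √(-9 + c + c²))
w(l) = -4 + l
G(O) = -23/5 + O²*√(-9 + O + O²) (G(O) = -8/5 + (√(-9 + O + O²)*O² - 3) = -8/5 + (O²*√(-9 + O + O²) - 3) = -8/5 + (-3 + O²*√(-9 + O + O²)) = -23/5 + O²*√(-9 + O + O²))
w(A(5))*G(-1) = (-4 - 4*5)*(-23/5 + (-1)²*√(-9 - 1 + (-1)²)) = (-4 - 20)*(-23/5 + 1*√(-9 - 1 + 1)) = -24*(-23/5 + 1*√(-9)) = -24*(-23/5 + 1*(3*I)) = -24*(-23/5 + 3*I) = 552/5 - 72*I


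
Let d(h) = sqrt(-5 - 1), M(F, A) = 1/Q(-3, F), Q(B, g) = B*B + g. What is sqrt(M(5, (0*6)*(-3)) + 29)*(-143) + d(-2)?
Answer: -143*sqrt(5698)/14 + I*sqrt(6) ≈ -771.03 + 2.4495*I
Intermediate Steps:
Q(B, g) = g + B**2 (Q(B, g) = B**2 + g = g + B**2)
M(F, A) = 1/(9 + F) (M(F, A) = 1/(F + (-3)**2) = 1/(F + 9) = 1/(9 + F))
d(h) = I*sqrt(6) (d(h) = sqrt(-6) = I*sqrt(6))
sqrt(M(5, (0*6)*(-3)) + 29)*(-143) + d(-2) = sqrt(1/(9 + 5) + 29)*(-143) + I*sqrt(6) = sqrt(1/14 + 29)*(-143) + I*sqrt(6) = sqrt(407/14)*(-143) + I*sqrt(6) = (sqrt(5698)/14)*(-143) + I*sqrt(6) = -143*sqrt(5698)/14 + I*sqrt(6)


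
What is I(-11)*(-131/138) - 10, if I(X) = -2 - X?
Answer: -853/46 ≈ -18.543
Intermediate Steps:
I(-11)*(-131/138) - 10 = (-2 - 1*(-11))*(-131/138) - 10 = (-2 + 11)*(-131*1/138) - 10 = 9*(-131/138) - 10 = -393/46 - 10 = -853/46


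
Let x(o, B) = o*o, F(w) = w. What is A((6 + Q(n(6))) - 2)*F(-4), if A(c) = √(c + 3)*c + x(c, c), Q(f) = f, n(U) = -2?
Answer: -16 - 8*√5 ≈ -33.889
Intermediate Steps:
x(o, B) = o²
A(c) = c² + c*√(3 + c) (A(c) = √(c + 3)*c + c² = √(3 + c)*c + c² = c*√(3 + c) + c² = c² + c*√(3 + c))
A((6 + Q(n(6))) - 2)*F(-4) = (((6 - 2) - 2)*(((6 - 2) - 2) + √(3 + ((6 - 2) - 2))))*(-4) = ((4 - 2)*((4 - 2) + √(3 + (4 - 2))))*(-4) = (2*(2 + √(3 + 2)))*(-4) = (2*(2 + √5))*(-4) = (4 + 2*√5)*(-4) = -16 - 8*√5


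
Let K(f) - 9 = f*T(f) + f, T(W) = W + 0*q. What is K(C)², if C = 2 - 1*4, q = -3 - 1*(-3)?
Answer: 121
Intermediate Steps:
q = 0 (q = -3 + 3 = 0)
C = -2 (C = 2 - 4 = -2)
T(W) = W (T(W) = W + 0*0 = W + 0 = W)
K(f) = 9 + f + f² (K(f) = 9 + (f*f + f) = 9 + (f² + f) = 9 + (f + f²) = 9 + f + f²)
K(C)² = (9 - 2 + (-2)²)² = (9 - 2 + 4)² = 11² = 121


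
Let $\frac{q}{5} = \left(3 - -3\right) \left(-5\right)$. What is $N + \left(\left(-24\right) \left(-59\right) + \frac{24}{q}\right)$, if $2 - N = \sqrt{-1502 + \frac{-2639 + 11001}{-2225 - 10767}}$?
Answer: $\frac{35446}{25} - \frac{i \sqrt{3963036238}}{1624} \approx 1417.8 - 38.764 i$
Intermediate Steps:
$q = -150$ ($q = 5 \left(3 - -3\right) \left(-5\right) = 5 \left(3 + 3\right) \left(-5\right) = 5 \cdot 6 \left(-5\right) = 5 \left(-30\right) = -150$)
$N = 2 - \frac{i \sqrt{3963036238}}{1624}$ ($N = 2 - \sqrt{-1502 + \frac{-2639 + 11001}{-2225 - 10767}} = 2 - \sqrt{-1502 + \frac{8362}{-12992}} = 2 - \sqrt{-1502 + 8362 \left(- \frac{1}{12992}\right)} = 2 - \sqrt{-1502 - \frac{4181}{6496}} = 2 - \sqrt{- \frac{9761173}{6496}} = 2 - \frac{i \sqrt{3963036238}}{1624} \approx 2.0 - 38.764 i$)
$N + \left(\left(-24\right) \left(-59\right) + \frac{24}{q}\right) = \left(2 - \frac{i \sqrt{3963036238}}{1624}\right) + \left(\left(-24\right) \left(-59\right) + \frac{24}{-150}\right) = \left(2 - \frac{i \sqrt{3963036238}}{1624}\right) + \left(1416 + 24 \left(- \frac{1}{150}\right)\right) = \left(2 - \frac{i \sqrt{3963036238}}{1624}\right) + \left(1416 - \frac{4}{25}\right) = \left(2 - \frac{i \sqrt{3963036238}}{1624}\right) + \frac{35396}{25} = \frac{35446}{25} - \frac{i \sqrt{3963036238}}{1624}$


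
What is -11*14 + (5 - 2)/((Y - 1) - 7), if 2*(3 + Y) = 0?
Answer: -1697/11 ≈ -154.27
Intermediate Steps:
Y = -3 (Y = -3 + (1/2)*0 = -3 + 0 = -3)
-11*14 + (5 - 2)/((Y - 1) - 7) = -11*14 + (5 - 2)/((-3 - 1) - 7) = -154 + 3/(-4 - 7) = -154 + 3/(-11) = -154 + 3*(-1/11) = -154 - 3/11 = -1697/11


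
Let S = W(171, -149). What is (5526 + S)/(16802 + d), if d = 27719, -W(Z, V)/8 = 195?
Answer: 3966/44521 ≈ 0.089082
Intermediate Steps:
W(Z, V) = -1560 (W(Z, V) = -8*195 = -1560)
S = -1560
(5526 + S)/(16802 + d) = (5526 - 1560)/(16802 + 27719) = 3966/44521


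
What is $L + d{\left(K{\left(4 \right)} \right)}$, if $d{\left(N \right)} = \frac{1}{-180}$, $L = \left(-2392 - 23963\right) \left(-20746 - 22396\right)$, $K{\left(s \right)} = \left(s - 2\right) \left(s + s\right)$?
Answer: $\frac{204661333799}{180} \approx 1.137 \cdot 10^{9}$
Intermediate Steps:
$K{\left(s \right)} = 2 s \left(-2 + s\right)$ ($K{\left(s \right)} = \left(-2 + s\right) 2 s = 2 s \left(-2 + s\right)$)
$L = 1137007410$ ($L = \left(-26355\right) \left(-43142\right) = 1137007410$)
$d{\left(N \right)} = - \frac{1}{180}$
$L + d{\left(K{\left(4 \right)} \right)} = 1137007410 - \frac{1}{180} = \frac{204661333799}{180}$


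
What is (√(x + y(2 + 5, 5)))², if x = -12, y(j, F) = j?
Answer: -5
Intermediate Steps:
(√(x + y(2 + 5, 5)))² = (√(-12 + (2 + 5)))² = (√(-12 + 7))² = (√(-5))² = (I*√5)² = -5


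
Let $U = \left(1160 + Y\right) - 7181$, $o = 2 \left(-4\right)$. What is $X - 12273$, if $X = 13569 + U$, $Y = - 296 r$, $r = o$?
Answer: $-2357$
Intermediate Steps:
$o = -8$
$r = -8$
$Y = 2368$ ($Y = \left(-296\right) \left(-8\right) = 2368$)
$U = -3653$ ($U = \left(1160 + 2368\right) - 7181 = 3528 - 7181 = -3653$)
$X = 9916$ ($X = 13569 - 3653 = 9916$)
$X - 12273 = 9916 - 12273 = -2357$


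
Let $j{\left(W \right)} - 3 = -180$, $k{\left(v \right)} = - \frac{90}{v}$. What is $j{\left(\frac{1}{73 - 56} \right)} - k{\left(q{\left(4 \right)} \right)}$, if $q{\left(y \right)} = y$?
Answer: $- \frac{309}{2} \approx -154.5$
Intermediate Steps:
$j{\left(W \right)} = -177$ ($j{\left(W \right)} = 3 - 180 = -177$)
$j{\left(\frac{1}{73 - 56} \right)} - k{\left(q{\left(4 \right)} \right)} = -177 - - \frac{90}{4} = -177 - \left(-90\right) \frac{1}{4} = -177 - - \frac{45}{2} = -177 + \frac{45}{2} = - \frac{309}{2}$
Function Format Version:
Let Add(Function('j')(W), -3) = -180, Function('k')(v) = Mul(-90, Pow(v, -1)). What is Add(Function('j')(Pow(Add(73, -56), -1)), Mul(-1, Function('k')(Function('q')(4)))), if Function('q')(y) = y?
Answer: Rational(-309, 2) ≈ -154.50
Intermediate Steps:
Function('j')(W) = -177 (Function('j')(W) = Add(3, -180) = -177)
Add(Function('j')(Pow(Add(73, -56), -1)), Mul(-1, Function('k')(Function('q')(4)))) = Add(-177, Mul(-1, Mul(-90, Pow(4, -1)))) = Add(-177, Mul(-1, Mul(-90, Rational(1, 4)))) = Add(-177, Mul(-1, Rational(-45, 2))) = Add(-177, Rational(45, 2)) = Rational(-309, 2)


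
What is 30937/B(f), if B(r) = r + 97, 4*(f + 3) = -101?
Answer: 123748/275 ≈ 449.99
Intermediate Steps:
f = -113/4 (f = -3 + (¼)*(-101) = -3 - 101/4 = -113/4 ≈ -28.250)
B(r) = 97 + r
30937/B(f) = 30937/(97 - 113/4) = 30937/(275/4) = 30937*(4/275) = 123748/275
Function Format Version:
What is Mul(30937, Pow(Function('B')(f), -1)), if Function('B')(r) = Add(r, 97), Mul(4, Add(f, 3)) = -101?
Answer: Rational(123748, 275) ≈ 449.99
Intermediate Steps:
f = Rational(-113, 4) (f = Add(-3, Mul(Rational(1, 4), -101)) = Add(-3, Rational(-101, 4)) = Rational(-113, 4) ≈ -28.250)
Function('B')(r) = Add(97, r)
Mul(30937, Pow(Function('B')(f), -1)) = Mul(30937, Pow(Add(97, Rational(-113, 4)), -1)) = Mul(30937, Pow(Rational(275, 4), -1)) = Mul(30937, Rational(4, 275)) = Rational(123748, 275)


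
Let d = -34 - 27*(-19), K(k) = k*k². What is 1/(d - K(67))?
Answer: -1/300284 ≈ -3.3302e-6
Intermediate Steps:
K(k) = k³
d = 479 (d = -34 + 513 = 479)
1/(d - K(67)) = 1/(479 - 1*67³) = 1/(479 - 1*300763) = 1/(479 - 300763) = 1/(-300284) = -1/300284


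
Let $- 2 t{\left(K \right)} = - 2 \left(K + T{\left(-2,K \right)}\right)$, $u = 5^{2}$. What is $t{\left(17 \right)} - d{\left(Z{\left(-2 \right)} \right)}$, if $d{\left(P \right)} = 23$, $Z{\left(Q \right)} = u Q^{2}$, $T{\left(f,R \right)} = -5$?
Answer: $-11$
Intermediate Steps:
$u = 25$
$Z{\left(Q \right)} = 25 Q^{2}$
$t{\left(K \right)} = -5 + K$ ($t{\left(K \right)} = - \frac{\left(-2\right) \left(K - 5\right)}{2} = - \frac{\left(-2\right) \left(-5 + K\right)}{2} = - \frac{10 - 2 K}{2} = -5 + K$)
$t{\left(17 \right)} - d{\left(Z{\left(-2 \right)} \right)} = \left(-5 + 17\right) - 23 = 12 - 23 = -11$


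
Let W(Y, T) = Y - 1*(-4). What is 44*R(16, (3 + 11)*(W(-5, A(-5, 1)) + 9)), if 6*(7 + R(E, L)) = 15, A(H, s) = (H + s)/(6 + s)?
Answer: -198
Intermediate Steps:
A(H, s) = (H + s)/(6 + s)
W(Y, T) = 4 + Y (W(Y, T) = Y + 4 = 4 + Y)
R(E, L) = -9/2 (R(E, L) = -7 + (1/6)*15 = -7 + 5/2 = -9/2)
44*R(16, (3 + 11)*(W(-5, A(-5, 1)) + 9)) = 44*(-9/2) = -198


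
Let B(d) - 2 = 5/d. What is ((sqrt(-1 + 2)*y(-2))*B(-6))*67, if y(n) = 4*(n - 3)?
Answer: -4690/3 ≈ -1563.3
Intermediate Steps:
B(d) = 2 + 5/d
y(n) = -12 + 4*n (y(n) = 4*(-3 + n) = -12 + 4*n)
((sqrt(-1 + 2)*y(-2))*B(-6))*67 = ((sqrt(-1 + 2)*(-12 + 4*(-2)))*(2 + 5/(-6)))*67 = ((sqrt(1)*(-12 - 8))*(2 + 5*(-1/6)))*67 = ((1*(-20))*(2 - 5/6))*67 = -20*7/6*67 = -70/3*67 = -4690/3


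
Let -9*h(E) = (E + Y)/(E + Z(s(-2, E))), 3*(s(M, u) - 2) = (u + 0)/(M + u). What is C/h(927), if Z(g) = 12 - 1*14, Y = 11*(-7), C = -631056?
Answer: 105070824/17 ≈ 6.1806e+6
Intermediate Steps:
Y = -77
s(M, u) = 2 + u/(3*(M + u)) (s(M, u) = 2 + ((u + 0)/(M + u))/3 = 2 + (u/(M + u))/3 = 2 + u/(3*(M + u)))
Z(g) = -2 (Z(g) = 12 - 14 = -2)
h(E) = -(-77 + E)/(9*(-2 + E)) (h(E) = -(E - 77)/(9*(E - 2)) = -(-77 + E)/(9*(-2 + E)))
C/h(927) = -631056*9*(-2 + 927)/(77 - 1*927) = -631056*8325/(77 - 927) = -631056/((⅑)*(1/925)*(-850)) = -631056/(-34/333) = -631056*(-333/34) = 105070824/17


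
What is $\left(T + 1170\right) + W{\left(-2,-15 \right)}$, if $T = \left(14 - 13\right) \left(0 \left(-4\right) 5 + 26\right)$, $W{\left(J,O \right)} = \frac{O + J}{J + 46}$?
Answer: $\frac{52607}{44} \approx 1195.6$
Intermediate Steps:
$W{\left(J,O \right)} = \frac{J + O}{46 + J}$
$T = 26$ ($T = \left(14 - 13\right) \left(0 \cdot 5 + 26\right) = 1 \left(0 + 26\right) = 1 \cdot 26 = 26$)
$\left(T + 1170\right) + W{\left(-2,-15 \right)} = \left(26 + 1170\right) + \frac{-2 - 15}{46 - 2} = 1196 + \frac{1}{44} \left(-17\right) = 1196 - \frac{17}{44} = \frac{52607}{44}$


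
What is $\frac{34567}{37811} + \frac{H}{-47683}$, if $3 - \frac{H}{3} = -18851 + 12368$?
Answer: $\frac{912531823}{1802941913} \approx 0.50613$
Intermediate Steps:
$H = 19458$ ($H = 9 - 3 \left(-18851 + 12368\right) = 9 - -19449 = 9 + 19449 = 19458$)
$\frac{34567}{37811} + \frac{H}{-47683} = \frac{34567}{37811} + \frac{19458}{-47683} = 34567 \cdot \frac{1}{37811} + 19458 \left(- \frac{1}{47683}\right) = \frac{34567}{37811} - \frac{19458}{47683} = \frac{912531823}{1802941913}$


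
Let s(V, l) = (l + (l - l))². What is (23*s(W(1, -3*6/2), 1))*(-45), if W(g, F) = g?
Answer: -1035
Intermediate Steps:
s(V, l) = l² (s(V, l) = (l + 0)² = l²)
(23*s(W(1, -3*6/2), 1))*(-45) = (23*1²)*(-45) = (23*1)*(-45) = 23*(-45) = -1035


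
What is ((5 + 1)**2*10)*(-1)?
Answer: -360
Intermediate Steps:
((5 + 1)**2*10)*(-1) = (6**2*10)*(-1) = (36*10)*(-1) = 360*(-1) = -360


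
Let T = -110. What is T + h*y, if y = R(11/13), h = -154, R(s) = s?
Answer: -3124/13 ≈ -240.31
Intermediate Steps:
y = 11/13 ≈ 0.84615
T + h*y = -110 - 154*11/13 = -110 - 1694/13 = -3124/13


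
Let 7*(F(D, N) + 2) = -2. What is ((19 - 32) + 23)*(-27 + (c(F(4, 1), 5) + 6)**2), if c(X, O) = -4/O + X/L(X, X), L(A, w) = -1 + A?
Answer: 205218/2645 ≈ 77.587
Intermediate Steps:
F(D, N) = -16/7 (F(D, N) = -2 + (1/7)*(-2) = -2 - 2/7 = -16/7)
c(X, O) = -4/O + X/(-1 + X)
((19 - 32) + 23)*(-27 + (c(F(4, 1), 5) + 6)**2) = ((19 - 32) + 23)*(-27 + ((-4/5 - 16/(7*(-1 - 16/7))) + 6)**2) = (-13 + 23)*(-27 + ((-4*1/5 - 16/(7*(-23/7))) + 6)**2) = 10*(-27 + ((-4/5 - 16/7*(-7/23)) + 6)**2) = 10*(-27 + ((-4/5 + 16/23) + 6)**2) = 10*(-27 + (-12/115 + 6)**2) = 10*(-27 + (678/115)**2) = 10*(-27 + 459684/13225) = 10*(102609/13225) = 205218/2645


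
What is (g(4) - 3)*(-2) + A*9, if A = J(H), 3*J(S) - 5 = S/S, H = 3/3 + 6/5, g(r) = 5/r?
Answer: 43/2 ≈ 21.500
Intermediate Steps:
H = 11/5 (H = 3*(1/3) + 6*(1/5) = 1 + 6/5 = 11/5 ≈ 2.2000)
J(S) = 2 (J(S) = 5/3 + (S/S)/3 = 5/3 + (1/3)*1 = 5/3 + 1/3 = 2)
A = 2
(g(4) - 3)*(-2) + A*9 = (5/4 - 3)*(-2) + 2*9 = (5*(1/4) - 3)*(-2) + 18 = (5/4 - 3)*(-2) + 18 = -7/4*(-2) + 18 = 7/2 + 18 = 43/2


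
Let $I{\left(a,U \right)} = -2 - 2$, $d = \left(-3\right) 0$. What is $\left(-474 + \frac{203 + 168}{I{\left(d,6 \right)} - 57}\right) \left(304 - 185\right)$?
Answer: $- \frac{3484915}{61} \approx -57130.0$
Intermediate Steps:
$d = 0$
$I{\left(a,U \right)} = -4$ ($I{\left(a,U \right)} = -2 - 2 = -4$)
$\left(-474 + \frac{203 + 168}{I{\left(d,6 \right)} - 57}\right) \left(304 - 185\right) = \left(-474 + \frac{203 + 168}{-4 - 57}\right) \left(304 - 185\right) = \left(-474 + \frac{371}{-61}\right) 119 = \left(-474 + 371 \left(- \frac{1}{61}\right)\right) 119 = \left(-474 - \frac{371}{61}\right) 119 = \left(- \frac{29285}{61}\right) 119 = - \frac{3484915}{61}$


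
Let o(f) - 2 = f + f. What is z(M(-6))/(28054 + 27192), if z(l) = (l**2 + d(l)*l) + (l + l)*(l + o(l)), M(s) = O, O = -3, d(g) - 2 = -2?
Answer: 51/55246 ≈ 0.00092314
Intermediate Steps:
o(f) = 2 + 2*f (o(f) = 2 + (f + f) = 2 + 2*f)
d(g) = 0 (d(g) = 2 - 2 = 0)
M(s) = -3
z(l) = l**2 + 2*l*(2 + 3*l) (z(l) = (l**2 + 0*l) + (l + l)*(l + (2 + 2*l)) = (l**2 + 0) + (2*l)*(2 + 3*l) = l**2 + 2*l*(2 + 3*l))
z(M(-6))/(28054 + 27192) = (-3*(4 + 7*(-3)))/(28054 + 27192) = -3*(4 - 21)/55246 = -3*(-17)*(1/55246) = 51*(1/55246) = 51/55246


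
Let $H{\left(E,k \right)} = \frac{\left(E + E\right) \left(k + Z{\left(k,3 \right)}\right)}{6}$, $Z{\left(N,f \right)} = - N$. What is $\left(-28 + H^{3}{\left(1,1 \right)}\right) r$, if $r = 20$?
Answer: $-560$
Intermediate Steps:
$H{\left(E,k \right)} = 0$ ($H{\left(E,k \right)} = \frac{\left(E + E\right) \left(k - k\right)}{6} = 2 E 0 \cdot \frac{1}{6} = 0 \cdot \frac{1}{6} = 0$)
$\left(-28 + H^{3}{\left(1,1 \right)}\right) r = \left(-28 + 0^{3}\right) 20 = \left(-28 + 0\right) 20 = \left(-28\right) 20 = -560$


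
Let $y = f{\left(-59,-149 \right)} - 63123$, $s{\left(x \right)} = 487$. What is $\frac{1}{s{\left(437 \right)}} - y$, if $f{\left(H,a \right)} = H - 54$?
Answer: $\frac{30795933}{487} \approx 63236.0$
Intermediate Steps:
$f{\left(H,a \right)} = -54 + H$ ($f{\left(H,a \right)} = H - 54 = -54 + H$)
$y = -63236$ ($y = \left(-54 - 59\right) - 63123 = -113 - 63123 = -63236$)
$\frac{1}{s{\left(437 \right)}} - y = \frac{1}{487} - -63236 = \frac{1}{487} + 63236 = \frac{30795933}{487}$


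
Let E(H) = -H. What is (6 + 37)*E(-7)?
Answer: 301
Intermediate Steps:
(6 + 37)*E(-7) = (6 + 37)*(-1*(-7)) = 43*7 = 301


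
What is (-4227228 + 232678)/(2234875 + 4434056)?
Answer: -3994550/6668931 ≈ -0.59898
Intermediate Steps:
(-4227228 + 232678)/(2234875 + 4434056) = -3994550/6668931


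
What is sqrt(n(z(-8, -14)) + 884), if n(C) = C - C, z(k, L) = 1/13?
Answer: 2*sqrt(221) ≈ 29.732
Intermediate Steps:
z(k, L) = 1/13
n(C) = 0
sqrt(n(z(-8, -14)) + 884) = sqrt(0 + 884) = sqrt(884) = 2*sqrt(221)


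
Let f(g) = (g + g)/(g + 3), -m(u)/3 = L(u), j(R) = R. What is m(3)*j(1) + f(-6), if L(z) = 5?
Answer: -11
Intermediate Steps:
m(u) = -15 (m(u) = -3*5 = -15)
f(g) = 2*g/(3 + g) (f(g) = (2*g)/(3 + g) = 2*g/(3 + g))
m(3)*j(1) + f(-6) = -15*1 + 2*(-6)/(3 - 6) = -15 + 2*(-6)/(-3) = -15 + 2*(-6)*(-⅓) = -15 + 4 = -11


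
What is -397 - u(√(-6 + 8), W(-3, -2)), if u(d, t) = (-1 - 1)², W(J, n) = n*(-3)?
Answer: -401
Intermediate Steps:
W(J, n) = -3*n
u(d, t) = 4 (u(d, t) = (-2)² = 4)
-397 - u(√(-6 + 8), W(-3, -2)) = -397 - 1*4 = -397 - 4 = -401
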